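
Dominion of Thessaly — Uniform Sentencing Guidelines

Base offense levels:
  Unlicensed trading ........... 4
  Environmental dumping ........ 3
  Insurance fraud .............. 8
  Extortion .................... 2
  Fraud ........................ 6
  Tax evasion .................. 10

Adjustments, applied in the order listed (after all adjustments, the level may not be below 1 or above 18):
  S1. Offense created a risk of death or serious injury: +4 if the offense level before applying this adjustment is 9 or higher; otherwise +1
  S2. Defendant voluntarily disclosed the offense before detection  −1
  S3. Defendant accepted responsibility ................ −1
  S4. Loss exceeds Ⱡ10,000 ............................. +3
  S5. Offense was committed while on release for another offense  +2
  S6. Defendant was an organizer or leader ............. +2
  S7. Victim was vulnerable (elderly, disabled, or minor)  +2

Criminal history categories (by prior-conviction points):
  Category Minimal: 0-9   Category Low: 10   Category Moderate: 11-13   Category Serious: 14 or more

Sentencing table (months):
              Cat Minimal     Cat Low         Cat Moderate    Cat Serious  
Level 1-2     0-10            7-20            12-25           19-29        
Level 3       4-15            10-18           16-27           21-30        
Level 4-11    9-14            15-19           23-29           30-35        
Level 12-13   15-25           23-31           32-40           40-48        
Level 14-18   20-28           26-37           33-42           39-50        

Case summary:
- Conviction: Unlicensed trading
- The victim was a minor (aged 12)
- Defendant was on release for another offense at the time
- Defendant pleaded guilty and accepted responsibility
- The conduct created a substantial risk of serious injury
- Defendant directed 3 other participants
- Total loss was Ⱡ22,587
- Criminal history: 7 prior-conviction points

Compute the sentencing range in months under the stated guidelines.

15-25 months

Base offense level for unlicensed trading: 4.
S1 applies (level before this adjustment is 4 < 9, so +1): 4 + 1 = 5.
S2 does not apply.
S3 applies: 5 − 1 = 4.
S4 applies: 4 + 3 = 7.
S5 applies: 7 + 2 = 9.
S6 applies: 9 + 2 = 11.
S7 applies: 11 + 2 = 13.
Final offense level: 13.
Criminal history: 7 prior points → Category Minimal (0-9).
Level 13 falls in the 12-13 band.
Grid: Level 12-13 × Category Minimal = 15-25 months.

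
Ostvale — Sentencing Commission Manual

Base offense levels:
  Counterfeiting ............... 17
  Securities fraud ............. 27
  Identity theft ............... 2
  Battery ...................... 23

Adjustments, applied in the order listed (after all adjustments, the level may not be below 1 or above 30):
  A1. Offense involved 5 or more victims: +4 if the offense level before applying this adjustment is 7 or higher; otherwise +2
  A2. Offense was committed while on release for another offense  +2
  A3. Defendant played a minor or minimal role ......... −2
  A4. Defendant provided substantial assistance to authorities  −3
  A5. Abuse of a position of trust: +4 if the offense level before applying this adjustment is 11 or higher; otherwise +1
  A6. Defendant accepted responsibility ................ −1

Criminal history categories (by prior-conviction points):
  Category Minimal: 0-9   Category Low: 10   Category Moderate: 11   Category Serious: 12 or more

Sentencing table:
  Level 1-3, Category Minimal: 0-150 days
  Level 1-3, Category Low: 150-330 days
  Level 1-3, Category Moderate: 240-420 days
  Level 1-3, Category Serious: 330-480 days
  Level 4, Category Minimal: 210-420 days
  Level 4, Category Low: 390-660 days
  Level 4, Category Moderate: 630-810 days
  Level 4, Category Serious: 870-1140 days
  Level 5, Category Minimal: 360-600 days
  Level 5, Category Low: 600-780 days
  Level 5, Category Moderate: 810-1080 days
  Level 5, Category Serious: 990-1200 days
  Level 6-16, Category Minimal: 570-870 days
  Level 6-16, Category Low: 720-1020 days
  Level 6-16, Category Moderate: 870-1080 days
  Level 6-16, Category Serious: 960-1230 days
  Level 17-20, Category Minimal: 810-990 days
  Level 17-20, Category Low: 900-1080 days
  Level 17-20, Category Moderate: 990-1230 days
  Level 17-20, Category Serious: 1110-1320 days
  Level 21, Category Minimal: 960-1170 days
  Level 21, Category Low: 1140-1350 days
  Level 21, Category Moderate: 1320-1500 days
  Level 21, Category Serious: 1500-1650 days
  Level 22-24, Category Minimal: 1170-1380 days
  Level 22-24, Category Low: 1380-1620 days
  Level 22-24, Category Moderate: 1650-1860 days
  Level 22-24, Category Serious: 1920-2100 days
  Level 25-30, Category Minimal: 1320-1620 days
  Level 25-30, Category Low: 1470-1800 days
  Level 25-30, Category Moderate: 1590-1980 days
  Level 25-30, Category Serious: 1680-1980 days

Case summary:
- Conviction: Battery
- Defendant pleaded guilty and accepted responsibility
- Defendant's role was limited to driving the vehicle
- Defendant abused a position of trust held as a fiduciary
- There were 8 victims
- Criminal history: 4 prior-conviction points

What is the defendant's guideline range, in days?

1320-1620 days

Base offense level for battery: 23.
A1 applies (level before this adjustment is 23 ≥ 7, so +4): 23 + 4 = 27.
A2 does not apply.
A3 applies: 27 − 2 = 25.
A5 applies (level before this adjustment is 25 ≥ 11, so +4): 25 + 4 = 29.
A6 applies: 29 − 1 = 28.
Final offense level: 28.
Criminal history: 4 prior points → Category Minimal (0-9).
Level 28 falls in the 25-30 band.
Grid: Level 25-30 × Category Minimal = 1320-1620 days.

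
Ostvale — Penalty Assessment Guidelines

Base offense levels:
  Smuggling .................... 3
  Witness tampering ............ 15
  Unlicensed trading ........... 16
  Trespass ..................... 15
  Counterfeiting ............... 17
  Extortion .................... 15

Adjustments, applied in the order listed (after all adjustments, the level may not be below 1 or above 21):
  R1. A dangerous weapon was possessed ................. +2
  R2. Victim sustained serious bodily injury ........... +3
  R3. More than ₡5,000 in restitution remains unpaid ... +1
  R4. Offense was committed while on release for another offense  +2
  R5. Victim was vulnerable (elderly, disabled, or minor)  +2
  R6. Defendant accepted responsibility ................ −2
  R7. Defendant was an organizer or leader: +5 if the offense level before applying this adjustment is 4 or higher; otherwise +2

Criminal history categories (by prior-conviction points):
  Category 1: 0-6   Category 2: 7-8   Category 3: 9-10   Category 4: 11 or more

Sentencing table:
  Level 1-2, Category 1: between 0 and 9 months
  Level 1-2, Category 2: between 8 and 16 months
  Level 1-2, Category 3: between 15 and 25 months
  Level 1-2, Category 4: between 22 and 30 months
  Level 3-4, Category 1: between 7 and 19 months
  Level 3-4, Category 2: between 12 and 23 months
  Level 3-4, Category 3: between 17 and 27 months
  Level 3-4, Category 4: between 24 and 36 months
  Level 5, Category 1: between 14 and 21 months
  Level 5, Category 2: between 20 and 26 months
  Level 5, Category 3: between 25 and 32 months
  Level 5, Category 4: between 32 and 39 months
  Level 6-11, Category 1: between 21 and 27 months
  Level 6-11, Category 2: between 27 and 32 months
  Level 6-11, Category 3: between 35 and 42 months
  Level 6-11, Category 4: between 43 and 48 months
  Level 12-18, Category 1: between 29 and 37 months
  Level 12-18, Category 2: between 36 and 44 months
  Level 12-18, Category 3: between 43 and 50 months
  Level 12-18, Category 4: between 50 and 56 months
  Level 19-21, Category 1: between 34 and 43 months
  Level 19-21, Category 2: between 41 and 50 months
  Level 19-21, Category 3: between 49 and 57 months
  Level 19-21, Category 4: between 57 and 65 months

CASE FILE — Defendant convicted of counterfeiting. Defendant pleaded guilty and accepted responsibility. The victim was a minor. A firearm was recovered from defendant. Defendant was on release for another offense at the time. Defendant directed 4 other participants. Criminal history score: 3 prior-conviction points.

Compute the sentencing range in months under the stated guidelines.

34-43 months

Base offense level for counterfeiting: 17.
R1 applies: 17 + 2 = 19.
R3 does not apply.
R4 applies: 19 + 2 = 21.
R5 applies: 21 + 2 = 23.
R6 applies: 23 − 2 = 21.
R7 applies (level before this adjustment is 21 ≥ 4, so +5): 21 + 5 = 26.
Level 26 exceeds the maximum of 21; capped at 21.
Final offense level: 21.
Criminal history: 3 prior points → Category 1 (0-6).
Level 21 falls in the 19-21 band.
Grid: Level 19-21 × Category 1 = 34-43 months.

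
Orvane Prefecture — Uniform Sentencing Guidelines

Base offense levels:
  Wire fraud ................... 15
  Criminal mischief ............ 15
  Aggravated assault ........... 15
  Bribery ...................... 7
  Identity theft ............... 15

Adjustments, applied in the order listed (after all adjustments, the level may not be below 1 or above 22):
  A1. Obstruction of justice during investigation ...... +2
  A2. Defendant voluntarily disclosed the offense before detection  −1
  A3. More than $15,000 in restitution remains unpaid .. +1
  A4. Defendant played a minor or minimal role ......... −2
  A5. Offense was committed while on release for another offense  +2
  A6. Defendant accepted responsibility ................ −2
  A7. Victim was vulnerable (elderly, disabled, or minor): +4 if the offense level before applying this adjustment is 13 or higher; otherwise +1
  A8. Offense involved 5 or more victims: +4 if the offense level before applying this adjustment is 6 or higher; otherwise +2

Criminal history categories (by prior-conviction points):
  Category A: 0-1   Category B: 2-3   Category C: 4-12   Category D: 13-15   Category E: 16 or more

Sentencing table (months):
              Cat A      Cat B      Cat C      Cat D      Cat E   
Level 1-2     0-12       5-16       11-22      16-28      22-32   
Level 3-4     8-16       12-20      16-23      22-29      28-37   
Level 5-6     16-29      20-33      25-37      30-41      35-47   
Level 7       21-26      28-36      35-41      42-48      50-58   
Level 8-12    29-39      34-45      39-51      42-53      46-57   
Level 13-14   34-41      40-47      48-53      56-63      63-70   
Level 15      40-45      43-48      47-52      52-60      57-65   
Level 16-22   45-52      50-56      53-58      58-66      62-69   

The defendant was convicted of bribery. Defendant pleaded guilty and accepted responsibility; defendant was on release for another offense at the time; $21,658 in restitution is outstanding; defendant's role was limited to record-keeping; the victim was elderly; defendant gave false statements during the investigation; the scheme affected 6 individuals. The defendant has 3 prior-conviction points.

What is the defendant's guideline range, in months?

40-47 months

Base offense level for bribery: 7.
A1 applies: 7 + 2 = 9.
A2 does not apply.
A3 applies: 9 + 1 = 10.
A4 applies: 10 − 2 = 8.
A5 applies: 8 + 2 = 10.
A6 applies: 10 − 2 = 8.
A7 applies (level before this adjustment is 8 < 13, so +1): 8 + 1 = 9.
A8 applies (level before this adjustment is 9 ≥ 6, so +4): 9 + 4 = 13.
Final offense level: 13.
Criminal history: 3 prior points → Category B (2-3).
Level 13 falls in the 13-14 band.
Grid: Level 13-14 × Category B = 40-47 months.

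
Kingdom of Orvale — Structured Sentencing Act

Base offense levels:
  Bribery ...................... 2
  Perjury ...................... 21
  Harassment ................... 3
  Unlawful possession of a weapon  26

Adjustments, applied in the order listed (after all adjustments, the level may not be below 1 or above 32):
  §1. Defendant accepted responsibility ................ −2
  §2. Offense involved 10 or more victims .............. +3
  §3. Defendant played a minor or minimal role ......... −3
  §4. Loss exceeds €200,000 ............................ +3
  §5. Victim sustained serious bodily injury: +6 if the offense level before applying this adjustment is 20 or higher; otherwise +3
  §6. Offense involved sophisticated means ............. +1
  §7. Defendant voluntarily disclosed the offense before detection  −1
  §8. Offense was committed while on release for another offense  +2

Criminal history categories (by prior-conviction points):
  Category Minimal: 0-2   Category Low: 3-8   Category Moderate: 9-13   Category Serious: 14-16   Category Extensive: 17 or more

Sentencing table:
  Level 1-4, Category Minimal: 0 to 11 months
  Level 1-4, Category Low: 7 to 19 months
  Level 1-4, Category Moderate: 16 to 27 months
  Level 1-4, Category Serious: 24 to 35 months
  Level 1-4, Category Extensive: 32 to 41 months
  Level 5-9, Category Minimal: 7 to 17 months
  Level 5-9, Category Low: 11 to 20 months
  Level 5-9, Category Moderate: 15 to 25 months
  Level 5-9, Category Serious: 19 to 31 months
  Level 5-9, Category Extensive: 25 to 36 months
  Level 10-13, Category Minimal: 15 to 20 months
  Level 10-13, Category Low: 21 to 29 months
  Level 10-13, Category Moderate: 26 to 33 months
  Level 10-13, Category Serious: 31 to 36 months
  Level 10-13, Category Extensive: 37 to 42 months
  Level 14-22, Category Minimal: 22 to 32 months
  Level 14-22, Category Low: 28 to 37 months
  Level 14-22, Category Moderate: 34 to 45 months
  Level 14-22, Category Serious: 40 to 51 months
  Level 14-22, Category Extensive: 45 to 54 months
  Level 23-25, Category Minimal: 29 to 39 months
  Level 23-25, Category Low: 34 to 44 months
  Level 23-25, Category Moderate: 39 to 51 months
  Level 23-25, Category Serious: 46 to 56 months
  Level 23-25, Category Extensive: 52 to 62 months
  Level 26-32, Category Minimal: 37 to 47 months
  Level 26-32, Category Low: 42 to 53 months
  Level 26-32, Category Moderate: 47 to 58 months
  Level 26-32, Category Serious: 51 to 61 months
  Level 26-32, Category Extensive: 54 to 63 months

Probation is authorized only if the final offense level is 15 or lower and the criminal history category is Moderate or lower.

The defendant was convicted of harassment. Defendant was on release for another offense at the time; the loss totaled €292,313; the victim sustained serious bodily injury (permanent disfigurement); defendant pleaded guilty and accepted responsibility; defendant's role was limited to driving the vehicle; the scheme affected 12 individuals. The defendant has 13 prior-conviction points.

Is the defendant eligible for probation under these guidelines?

Yes

Base offense level for harassment: 3.
§1 applies: 3 − 2 = 1.
§2 applies: 1 + 3 = 4.
§3 applies: 4 − 3 = 1.
§4 applies: 1 + 3 = 4.
§5 applies (level before this adjustment is 4 < 20, so +3): 4 + 3 = 7.
§6 does not apply.
§8 applies: 7 + 2 = 9.
Final offense level: 9.
Criminal history: 13 prior points → Category Moderate (9-13).
Level 9 falls in the 5-9 band.
Grid: Level 5-9 × Category Moderate = 15-25 months.
Probation check: level 9 ≤ 15 and category Moderate ≤ Moderate → eligible.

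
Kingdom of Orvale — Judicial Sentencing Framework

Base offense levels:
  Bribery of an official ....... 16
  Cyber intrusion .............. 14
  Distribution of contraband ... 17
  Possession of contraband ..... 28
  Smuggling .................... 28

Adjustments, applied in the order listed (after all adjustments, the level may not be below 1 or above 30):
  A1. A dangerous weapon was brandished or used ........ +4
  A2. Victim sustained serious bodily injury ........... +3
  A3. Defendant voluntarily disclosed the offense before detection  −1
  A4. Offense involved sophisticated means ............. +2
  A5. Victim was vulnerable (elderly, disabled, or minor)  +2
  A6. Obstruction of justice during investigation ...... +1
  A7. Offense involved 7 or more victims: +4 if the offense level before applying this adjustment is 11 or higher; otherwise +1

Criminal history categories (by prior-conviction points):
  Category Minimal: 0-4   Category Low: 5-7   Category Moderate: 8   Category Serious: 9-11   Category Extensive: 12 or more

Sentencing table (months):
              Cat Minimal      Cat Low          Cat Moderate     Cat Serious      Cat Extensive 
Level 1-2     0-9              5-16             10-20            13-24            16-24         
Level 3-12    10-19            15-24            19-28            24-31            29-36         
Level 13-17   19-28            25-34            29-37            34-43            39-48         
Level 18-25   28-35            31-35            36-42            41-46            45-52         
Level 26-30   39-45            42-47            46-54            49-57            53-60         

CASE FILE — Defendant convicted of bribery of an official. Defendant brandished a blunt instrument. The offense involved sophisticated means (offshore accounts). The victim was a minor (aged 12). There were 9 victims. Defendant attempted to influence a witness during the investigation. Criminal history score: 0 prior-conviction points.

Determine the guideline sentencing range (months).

39-45 months

Base offense level for bribery of an official: 16.
A1 applies: 16 + 4 = 20.
A2 does not apply.
A4 applies: 20 + 2 = 22.
A5 applies: 22 + 2 = 24.
A6 applies: 24 + 1 = 25.
A7 applies (level before this adjustment is 25 ≥ 11, so +4): 25 + 4 = 29.
Final offense level: 29.
Criminal history: 0 prior points → Category Minimal (0-4).
Level 29 falls in the 26-30 band.
Grid: Level 26-30 × Category Minimal = 39-45 months.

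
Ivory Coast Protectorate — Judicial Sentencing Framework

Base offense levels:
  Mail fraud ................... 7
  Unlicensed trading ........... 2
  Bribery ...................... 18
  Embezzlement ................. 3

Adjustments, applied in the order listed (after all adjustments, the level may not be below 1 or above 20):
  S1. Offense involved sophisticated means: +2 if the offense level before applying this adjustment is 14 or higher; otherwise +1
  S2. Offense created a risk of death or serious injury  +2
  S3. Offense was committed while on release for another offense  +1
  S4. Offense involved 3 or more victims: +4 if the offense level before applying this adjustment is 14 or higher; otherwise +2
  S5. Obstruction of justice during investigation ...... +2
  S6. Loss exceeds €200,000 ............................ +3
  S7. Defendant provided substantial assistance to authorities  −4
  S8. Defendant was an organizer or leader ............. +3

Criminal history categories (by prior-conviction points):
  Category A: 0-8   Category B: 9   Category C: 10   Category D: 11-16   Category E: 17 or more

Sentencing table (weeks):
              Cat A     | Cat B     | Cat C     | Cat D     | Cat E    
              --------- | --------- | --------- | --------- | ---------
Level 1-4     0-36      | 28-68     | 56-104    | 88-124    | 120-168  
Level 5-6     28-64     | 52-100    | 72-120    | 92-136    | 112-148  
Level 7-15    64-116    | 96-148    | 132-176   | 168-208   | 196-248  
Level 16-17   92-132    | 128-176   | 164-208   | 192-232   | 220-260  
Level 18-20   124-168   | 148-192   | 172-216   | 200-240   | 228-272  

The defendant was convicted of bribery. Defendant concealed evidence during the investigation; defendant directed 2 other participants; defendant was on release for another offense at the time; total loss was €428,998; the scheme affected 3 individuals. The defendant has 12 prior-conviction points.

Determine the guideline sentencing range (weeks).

200-240 weeks

Base offense level for bribery: 18.
S3 applies: 18 + 1 = 19.
S4 applies (level before this adjustment is 19 ≥ 14, so +4): 19 + 4 = 23.
S5 applies: 23 + 2 = 25.
S6 applies: 25 + 3 = 28.
S7 does not apply.
S8 applies: 28 + 3 = 31.
Level 31 exceeds the maximum of 20; capped at 20.
Final offense level: 20.
Criminal history: 12 prior points → Category D (11-16).
Level 20 falls in the 18-20 band.
Grid: Level 18-20 × Category D = 200-240 weeks.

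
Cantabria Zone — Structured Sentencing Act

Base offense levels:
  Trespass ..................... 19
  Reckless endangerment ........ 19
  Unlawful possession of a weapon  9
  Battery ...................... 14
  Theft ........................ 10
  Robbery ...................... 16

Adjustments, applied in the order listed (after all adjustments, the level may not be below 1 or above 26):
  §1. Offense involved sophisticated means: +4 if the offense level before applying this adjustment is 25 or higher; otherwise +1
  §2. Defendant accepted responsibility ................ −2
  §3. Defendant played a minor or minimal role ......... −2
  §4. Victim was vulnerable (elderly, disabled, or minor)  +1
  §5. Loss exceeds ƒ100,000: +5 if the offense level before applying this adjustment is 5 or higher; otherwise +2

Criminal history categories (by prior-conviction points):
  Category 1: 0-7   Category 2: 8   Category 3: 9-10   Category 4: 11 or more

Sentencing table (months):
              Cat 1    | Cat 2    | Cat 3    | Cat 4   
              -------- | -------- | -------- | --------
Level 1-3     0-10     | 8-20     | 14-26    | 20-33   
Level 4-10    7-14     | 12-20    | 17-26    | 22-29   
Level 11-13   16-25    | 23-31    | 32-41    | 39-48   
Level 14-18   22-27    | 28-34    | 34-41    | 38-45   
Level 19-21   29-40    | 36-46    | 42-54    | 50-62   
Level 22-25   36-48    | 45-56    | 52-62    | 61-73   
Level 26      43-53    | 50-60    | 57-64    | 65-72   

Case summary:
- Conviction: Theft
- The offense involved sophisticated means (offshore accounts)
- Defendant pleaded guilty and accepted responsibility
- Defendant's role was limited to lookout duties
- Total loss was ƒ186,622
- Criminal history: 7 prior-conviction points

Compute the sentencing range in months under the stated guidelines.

Base offense level for theft: 10.
§1 applies (level before this adjustment is 10 < 25, so +1): 10 + 1 = 11.
§2 applies: 11 − 2 = 9.
§3 applies: 9 − 2 = 7.
§4 does not apply.
§5 applies (level before this adjustment is 7 ≥ 5, so +5): 7 + 5 = 12.
Final offense level: 12.
Criminal history: 7 prior points → Category 1 (0-7).
Level 12 falls in the 11-13 band.
Grid: Level 11-13 × Category 1 = 16-25 months.

16-25 months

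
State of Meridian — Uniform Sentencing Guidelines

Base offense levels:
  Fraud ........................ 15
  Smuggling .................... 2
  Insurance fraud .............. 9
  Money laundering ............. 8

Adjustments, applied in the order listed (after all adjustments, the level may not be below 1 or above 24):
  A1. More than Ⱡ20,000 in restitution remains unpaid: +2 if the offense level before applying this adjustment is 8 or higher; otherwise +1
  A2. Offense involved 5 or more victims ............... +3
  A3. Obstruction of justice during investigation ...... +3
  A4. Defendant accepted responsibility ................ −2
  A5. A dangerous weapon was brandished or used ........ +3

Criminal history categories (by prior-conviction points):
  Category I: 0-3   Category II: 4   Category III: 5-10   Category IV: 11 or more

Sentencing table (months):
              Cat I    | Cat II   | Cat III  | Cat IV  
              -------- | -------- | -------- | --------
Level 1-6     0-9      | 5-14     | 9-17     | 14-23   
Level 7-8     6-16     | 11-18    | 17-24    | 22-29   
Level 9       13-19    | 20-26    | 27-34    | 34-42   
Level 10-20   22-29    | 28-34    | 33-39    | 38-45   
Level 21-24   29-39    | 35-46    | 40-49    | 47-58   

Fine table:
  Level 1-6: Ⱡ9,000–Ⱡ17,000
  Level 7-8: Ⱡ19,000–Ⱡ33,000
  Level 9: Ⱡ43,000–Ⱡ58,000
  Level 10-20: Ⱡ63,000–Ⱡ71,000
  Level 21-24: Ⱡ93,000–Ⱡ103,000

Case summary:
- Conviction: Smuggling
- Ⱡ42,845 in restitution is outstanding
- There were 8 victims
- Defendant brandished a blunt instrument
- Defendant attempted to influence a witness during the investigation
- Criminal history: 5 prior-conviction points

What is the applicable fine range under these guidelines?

Base offense level for smuggling: 2.
A1 applies (level before this adjustment is 2 < 8, so +1): 2 + 1 = 3.
A2 applies: 3 + 3 = 6.
A3 applies: 6 + 3 = 9.
A5 applies: 9 + 3 = 12.
Final offense level: 12.
Level 12 falls in the 10-20 band.
Fine table: Level 10-20 → Ⱡ63,000–Ⱡ71,000.

Ⱡ63,000–Ⱡ71,000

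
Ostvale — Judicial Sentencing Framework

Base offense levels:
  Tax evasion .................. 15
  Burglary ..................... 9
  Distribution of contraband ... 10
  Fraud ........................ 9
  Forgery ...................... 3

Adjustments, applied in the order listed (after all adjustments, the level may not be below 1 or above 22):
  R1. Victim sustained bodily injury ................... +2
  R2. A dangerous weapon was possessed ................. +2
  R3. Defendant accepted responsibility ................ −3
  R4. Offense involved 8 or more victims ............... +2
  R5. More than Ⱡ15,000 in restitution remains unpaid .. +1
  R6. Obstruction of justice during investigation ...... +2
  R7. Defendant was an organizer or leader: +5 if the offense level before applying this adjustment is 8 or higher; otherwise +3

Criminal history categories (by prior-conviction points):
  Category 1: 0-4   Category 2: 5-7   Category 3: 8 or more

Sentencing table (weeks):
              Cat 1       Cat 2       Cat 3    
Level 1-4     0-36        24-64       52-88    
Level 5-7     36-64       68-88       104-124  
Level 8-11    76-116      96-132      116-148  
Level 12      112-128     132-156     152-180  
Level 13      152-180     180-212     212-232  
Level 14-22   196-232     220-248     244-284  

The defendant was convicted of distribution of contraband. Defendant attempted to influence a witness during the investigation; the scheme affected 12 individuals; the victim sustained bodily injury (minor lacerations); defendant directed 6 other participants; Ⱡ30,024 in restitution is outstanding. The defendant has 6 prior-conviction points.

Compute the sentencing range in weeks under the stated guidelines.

220-248 weeks

Base offense level for distribution of contraband: 10.
R1 applies: 10 + 2 = 12.
R3 does not apply.
R4 applies: 12 + 2 = 14.
R5 applies: 14 + 1 = 15.
R6 applies: 15 + 2 = 17.
R7 applies (level before this adjustment is 17 ≥ 8, so +5): 17 + 5 = 22.
Final offense level: 22.
Criminal history: 6 prior points → Category 2 (5-7).
Level 22 falls in the 14-22 band.
Grid: Level 14-22 × Category 2 = 220-248 weeks.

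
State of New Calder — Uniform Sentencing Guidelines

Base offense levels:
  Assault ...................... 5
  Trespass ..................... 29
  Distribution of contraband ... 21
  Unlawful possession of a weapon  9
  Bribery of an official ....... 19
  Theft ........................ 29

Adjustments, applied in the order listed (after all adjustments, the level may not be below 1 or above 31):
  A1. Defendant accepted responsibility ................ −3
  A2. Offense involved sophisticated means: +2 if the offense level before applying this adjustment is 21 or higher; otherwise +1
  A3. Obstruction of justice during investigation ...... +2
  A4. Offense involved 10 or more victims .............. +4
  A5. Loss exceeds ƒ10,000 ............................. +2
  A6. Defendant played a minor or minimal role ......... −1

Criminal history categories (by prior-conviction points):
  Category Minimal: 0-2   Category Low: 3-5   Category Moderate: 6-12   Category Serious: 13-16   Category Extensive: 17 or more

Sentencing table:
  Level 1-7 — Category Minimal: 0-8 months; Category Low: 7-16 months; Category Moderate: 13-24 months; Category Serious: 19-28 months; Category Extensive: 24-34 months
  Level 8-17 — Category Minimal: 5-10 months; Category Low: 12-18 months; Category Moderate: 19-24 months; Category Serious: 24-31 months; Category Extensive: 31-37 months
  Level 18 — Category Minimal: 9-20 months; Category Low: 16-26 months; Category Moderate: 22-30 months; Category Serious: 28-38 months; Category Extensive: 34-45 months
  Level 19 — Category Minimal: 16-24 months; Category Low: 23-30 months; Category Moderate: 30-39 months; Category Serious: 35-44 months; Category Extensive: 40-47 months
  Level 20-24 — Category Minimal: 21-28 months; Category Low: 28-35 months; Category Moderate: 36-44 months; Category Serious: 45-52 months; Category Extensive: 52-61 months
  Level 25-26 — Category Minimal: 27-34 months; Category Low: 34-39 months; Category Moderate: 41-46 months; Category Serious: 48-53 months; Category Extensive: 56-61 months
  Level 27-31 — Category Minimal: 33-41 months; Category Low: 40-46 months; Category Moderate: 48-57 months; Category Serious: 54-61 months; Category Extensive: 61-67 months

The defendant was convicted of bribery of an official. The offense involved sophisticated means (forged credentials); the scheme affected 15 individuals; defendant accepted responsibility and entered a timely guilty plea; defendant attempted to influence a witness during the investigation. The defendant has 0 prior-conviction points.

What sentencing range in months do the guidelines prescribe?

Base offense level for bribery of an official: 19.
A1 applies: 19 − 3 = 16.
A2 applies (level before this adjustment is 16 < 21, so +1): 16 + 1 = 17.
A3 applies: 17 + 2 = 19.
A4 applies: 19 + 4 = 23.
A5 does not apply.
Final offense level: 23.
Criminal history: 0 prior points → Category Minimal (0-2).
Level 23 falls in the 20-24 band.
Grid: Level 20-24 × Category Minimal = 21-28 months.

21-28 months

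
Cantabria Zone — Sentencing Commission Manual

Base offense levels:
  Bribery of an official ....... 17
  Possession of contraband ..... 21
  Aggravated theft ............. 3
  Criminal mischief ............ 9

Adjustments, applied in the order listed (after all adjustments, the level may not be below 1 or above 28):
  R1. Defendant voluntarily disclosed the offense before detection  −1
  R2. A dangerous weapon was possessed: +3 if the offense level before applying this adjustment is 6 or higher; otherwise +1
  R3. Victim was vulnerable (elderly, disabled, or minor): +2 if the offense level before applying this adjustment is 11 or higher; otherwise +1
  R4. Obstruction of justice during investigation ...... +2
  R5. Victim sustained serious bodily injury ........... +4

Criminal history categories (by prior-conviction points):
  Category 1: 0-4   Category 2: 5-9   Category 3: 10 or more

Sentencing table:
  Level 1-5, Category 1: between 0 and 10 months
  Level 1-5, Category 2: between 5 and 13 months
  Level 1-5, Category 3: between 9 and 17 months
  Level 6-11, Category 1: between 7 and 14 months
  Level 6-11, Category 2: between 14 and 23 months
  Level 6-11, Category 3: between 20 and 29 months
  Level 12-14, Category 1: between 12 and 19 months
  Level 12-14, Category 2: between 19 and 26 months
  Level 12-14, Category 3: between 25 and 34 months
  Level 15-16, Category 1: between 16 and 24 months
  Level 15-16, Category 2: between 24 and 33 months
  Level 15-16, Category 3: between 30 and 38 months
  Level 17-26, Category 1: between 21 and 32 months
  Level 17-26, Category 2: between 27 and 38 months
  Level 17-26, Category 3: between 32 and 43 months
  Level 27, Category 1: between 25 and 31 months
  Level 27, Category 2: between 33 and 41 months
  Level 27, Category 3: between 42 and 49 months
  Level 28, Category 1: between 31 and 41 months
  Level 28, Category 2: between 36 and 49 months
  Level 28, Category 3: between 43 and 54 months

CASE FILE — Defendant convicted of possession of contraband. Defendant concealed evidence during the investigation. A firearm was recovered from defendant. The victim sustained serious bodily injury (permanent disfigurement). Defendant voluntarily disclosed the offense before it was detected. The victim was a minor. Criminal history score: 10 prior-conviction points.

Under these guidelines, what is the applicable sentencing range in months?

Base offense level for possession of contraband: 21.
R1 applies: 21 − 1 = 20.
R2 applies (level before this adjustment is 20 ≥ 6, so +3): 20 + 3 = 23.
R3 applies (level before this adjustment is 23 ≥ 11, so +2): 23 + 2 = 25.
R4 applies: 25 + 2 = 27.
R5 applies: 27 + 4 = 31.
Level 31 exceeds the maximum of 28; capped at 28.
Final offense level: 28.
Criminal history: 10 prior points → Category 3 (10+).
Level 28 falls in the 28 band.
Grid: Level 28 × Category 3 = 43-54 months.

43-54 months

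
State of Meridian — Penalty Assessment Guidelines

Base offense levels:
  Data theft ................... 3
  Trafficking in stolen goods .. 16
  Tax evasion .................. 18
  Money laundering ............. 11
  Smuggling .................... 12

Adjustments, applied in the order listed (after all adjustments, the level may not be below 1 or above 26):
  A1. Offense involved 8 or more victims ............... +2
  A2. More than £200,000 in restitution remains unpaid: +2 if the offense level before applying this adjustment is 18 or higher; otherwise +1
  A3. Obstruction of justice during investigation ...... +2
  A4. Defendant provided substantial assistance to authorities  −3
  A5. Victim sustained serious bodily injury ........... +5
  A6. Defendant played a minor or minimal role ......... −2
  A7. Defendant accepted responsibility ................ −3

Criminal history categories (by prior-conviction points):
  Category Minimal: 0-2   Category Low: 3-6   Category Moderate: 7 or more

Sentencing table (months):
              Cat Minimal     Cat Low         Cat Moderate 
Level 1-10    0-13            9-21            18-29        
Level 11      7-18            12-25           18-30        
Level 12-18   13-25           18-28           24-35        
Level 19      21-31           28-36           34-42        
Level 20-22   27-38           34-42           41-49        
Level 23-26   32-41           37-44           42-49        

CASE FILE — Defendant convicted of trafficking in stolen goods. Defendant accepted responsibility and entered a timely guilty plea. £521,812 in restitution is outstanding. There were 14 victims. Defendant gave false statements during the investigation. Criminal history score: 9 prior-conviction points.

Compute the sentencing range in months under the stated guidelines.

Base offense level for trafficking in stolen goods: 16.
A1 applies: 16 + 2 = 18.
A2 applies (level before this adjustment is 18 ≥ 18, so +2): 18 + 2 = 20.
A3 applies: 20 + 2 = 22.
A4 does not apply.
A5 does not apply.
A7 applies: 22 − 3 = 19.
Final offense level: 19.
Criminal history: 9 prior points → Category Moderate (7+).
Level 19 falls in the 19 band.
Grid: Level 19 × Category Moderate = 34-42 months.

34-42 months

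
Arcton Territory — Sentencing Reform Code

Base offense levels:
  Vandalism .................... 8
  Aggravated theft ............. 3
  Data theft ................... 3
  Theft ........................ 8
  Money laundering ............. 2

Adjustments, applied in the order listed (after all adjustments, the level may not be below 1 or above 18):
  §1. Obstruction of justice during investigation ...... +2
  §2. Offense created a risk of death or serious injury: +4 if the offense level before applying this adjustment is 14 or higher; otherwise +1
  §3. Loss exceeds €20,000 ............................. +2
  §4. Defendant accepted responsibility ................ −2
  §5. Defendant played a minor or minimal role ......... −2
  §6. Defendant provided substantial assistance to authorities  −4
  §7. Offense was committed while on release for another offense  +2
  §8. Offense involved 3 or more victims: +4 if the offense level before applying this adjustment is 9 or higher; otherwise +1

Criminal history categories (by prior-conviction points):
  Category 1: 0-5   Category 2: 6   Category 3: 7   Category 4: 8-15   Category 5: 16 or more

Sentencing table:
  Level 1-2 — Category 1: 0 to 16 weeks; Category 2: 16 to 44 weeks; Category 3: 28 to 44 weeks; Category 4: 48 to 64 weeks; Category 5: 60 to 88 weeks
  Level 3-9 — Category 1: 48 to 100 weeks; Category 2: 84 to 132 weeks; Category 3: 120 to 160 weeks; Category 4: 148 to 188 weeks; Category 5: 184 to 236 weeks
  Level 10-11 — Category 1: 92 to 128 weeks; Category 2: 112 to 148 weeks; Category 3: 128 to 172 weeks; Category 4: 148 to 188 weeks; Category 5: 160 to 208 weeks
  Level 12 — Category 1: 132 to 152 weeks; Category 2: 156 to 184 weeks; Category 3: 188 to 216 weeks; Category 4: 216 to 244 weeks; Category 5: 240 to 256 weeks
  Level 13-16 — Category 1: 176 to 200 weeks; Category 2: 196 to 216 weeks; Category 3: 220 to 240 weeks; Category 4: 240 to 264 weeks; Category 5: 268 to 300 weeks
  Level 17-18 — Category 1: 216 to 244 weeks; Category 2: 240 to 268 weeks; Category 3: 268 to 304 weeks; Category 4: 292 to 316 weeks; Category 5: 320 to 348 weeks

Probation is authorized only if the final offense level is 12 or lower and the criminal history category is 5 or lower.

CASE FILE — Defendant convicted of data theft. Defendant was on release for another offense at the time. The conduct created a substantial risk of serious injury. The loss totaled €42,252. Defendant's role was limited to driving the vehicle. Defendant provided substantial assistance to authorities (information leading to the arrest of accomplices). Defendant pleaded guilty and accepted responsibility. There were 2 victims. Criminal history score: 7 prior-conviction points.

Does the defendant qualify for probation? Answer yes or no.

Base offense level for data theft: 3.
§2 applies (level before this adjustment is 3 < 14, so +1): 3 + 1 = 4.
§3 applies: 4 + 2 = 6.
§4 applies: 6 − 2 = 4.
§5 applies: 4 − 2 = 2.
§6 applies: 2 − 4 = -2.
§7 applies: -2 + 2 = 0.
§8 does not apply.
Level 0 is below the minimum of 1; floored at 1.
Final offense level: 1.
Criminal history: 7 prior points → Category 3 (7).
Level 1 falls in the 1-2 band.
Grid: Level 1-2 × Category 3 = 28-44 weeks.
Probation check: level 1 ≤ 12 and category 3 ≤ 5 → eligible.

Yes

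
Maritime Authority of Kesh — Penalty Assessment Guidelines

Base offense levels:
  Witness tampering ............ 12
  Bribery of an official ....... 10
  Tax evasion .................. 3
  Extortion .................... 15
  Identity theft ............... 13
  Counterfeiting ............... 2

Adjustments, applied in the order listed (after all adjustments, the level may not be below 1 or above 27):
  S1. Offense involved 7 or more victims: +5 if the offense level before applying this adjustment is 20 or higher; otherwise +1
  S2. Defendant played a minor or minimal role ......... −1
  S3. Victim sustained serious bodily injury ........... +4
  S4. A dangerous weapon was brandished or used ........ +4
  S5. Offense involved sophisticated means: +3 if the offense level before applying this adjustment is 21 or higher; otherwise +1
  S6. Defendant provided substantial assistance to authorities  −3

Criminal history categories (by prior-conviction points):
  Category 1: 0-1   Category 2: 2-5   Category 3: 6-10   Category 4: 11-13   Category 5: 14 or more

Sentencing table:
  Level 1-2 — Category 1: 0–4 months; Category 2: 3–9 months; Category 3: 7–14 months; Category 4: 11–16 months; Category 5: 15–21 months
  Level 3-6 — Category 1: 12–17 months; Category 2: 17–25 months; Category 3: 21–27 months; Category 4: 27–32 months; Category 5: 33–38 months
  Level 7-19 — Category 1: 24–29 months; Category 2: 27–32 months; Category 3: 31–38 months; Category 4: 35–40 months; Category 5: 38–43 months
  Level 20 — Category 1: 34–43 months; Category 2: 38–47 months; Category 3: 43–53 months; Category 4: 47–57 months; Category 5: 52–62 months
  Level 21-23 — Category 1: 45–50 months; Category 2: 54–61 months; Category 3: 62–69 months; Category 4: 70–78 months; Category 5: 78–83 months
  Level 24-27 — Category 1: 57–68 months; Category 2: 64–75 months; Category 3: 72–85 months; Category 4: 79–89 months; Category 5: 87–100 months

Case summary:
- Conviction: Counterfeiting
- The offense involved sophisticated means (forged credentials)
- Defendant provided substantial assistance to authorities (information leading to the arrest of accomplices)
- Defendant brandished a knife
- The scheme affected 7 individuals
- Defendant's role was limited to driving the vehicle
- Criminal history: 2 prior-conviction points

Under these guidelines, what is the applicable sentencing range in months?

Base offense level for counterfeiting: 2.
S1 applies (level before this adjustment is 2 < 20, so +1): 2 + 1 = 3.
S2 applies: 3 − 1 = 2.
S4 applies: 2 + 4 = 6.
S5 applies (level before this adjustment is 6 < 21, so +1): 6 + 1 = 7.
S6 applies: 7 − 3 = 4.
Final offense level: 4.
Criminal history: 2 prior points → Category 2 (2-5).
Level 4 falls in the 3-6 band.
Grid: Level 3-6 × Category 2 = 17-25 months.

17-25 months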